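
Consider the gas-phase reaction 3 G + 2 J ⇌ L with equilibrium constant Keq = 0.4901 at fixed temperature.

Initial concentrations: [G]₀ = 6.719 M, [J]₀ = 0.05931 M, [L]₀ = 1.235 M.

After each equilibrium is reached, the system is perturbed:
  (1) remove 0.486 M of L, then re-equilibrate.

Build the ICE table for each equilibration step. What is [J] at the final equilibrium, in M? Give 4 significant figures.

[J]_eq = 0.07045 M

Q₀ = 1.157 vs Keq = 0.4901 ⇒ Q>K, reverse
Step 1:
                    G           J           L
  Initial       6.719     0.05931       1.235
  Change      0.04554     0.03036    -0.01518
  Equil         6.765     0.08967        1.22
  solve Keq expr → x = -0.01518; check Q = 0.4901
Then remove 0.486 M of L.
Step 2:
                    G           J           L
  Initial       6.765     0.08967      0.7338
  Change     -0.02883    -0.01922    0.009608
  Equil         6.736     0.07045      0.7434
  solve Keq expr → x = 0.009608; check Q = 0.4901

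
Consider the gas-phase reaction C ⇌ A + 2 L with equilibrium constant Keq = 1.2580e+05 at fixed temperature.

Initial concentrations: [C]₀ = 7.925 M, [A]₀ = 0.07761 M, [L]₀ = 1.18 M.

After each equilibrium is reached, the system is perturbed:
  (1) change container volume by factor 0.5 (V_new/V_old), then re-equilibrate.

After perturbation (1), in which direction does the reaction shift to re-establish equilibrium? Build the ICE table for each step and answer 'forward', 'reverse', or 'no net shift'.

Direction: reverse

Q₀ = 0.01364 vs Keq = 1.2580e+05 ⇒ Q<K, forward
Step 1:
                  C         A         L
  I           7.925   0.07761      1.18
  C          -7.907     7.907     15.81
  E         0.01833     7.984     16.99
  solve Keq expr → x = 7.907; check Q = 1.2580e+05
Then change container volume by factor 0.5 (V_new/V_old).
Step 2:
                  C         A         L
  I         0.03666     15.97     33.99
  C          0.1072   -0.1072   -0.2143
  E          0.1438     15.86     33.77
  solve Keq expr → x = -0.1072; check Q = 1.2580e+05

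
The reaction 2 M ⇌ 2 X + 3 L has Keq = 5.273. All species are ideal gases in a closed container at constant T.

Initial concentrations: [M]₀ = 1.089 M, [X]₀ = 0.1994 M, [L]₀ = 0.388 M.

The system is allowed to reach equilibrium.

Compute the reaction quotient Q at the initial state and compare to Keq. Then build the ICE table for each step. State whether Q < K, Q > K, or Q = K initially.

Q₀ = 0.001958 vs Keq = 5.273 ⇒ Q<K, forward
Step 1:
                  M         X         L
  I           1.089    0.1994     0.388
  C         -0.5921    0.5921    0.8881
  E          0.4969    0.7915     1.276
  solve Keq expr → x = 0.296; check Q = 5.273

Q₀ = 0.001958; Q < K (proceeds forward)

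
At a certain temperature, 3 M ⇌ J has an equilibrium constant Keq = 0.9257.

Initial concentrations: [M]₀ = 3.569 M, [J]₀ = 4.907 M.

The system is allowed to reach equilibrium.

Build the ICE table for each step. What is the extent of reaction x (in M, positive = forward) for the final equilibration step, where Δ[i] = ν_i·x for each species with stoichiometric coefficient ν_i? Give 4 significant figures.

x = 0.5862 M

Q₀ = 0.1079 vs Keq = 0.9257 ⇒ Q<K, forward
Step 1:
                   M          J
  I            3.569      4.907
  C           -1.759     0.5862
  E             1.81      5.493
  solve Keq expr → x = 0.5862; check Q = 0.9257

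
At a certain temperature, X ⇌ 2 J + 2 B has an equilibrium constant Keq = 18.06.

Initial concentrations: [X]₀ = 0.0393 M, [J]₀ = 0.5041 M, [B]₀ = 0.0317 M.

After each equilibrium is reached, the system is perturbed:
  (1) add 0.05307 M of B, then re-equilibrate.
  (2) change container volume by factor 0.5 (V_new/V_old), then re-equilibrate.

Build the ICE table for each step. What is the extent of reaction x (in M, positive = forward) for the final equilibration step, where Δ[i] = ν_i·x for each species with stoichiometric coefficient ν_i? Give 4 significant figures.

x = -0.006173 M

Q₀ = 0.006498 vs Keq = 18.06 ⇒ Q<K, forward
Step 1:
                   X          J          B
  I           0.0393     0.5041     0.0317
  C         -0.03907    0.07815    0.07815
  E       2.2650e-04     0.5822     0.1098
  solve Keq expr → x = 0.03907; check Q = 18.06
Then add 0.05307 M of B.
Step 2:
                   X          J          B
  I       2.2650e-04     0.5822     0.1629
  C       2.6755e-04 -5.3510e-04 -5.3510e-04
  E       4.9405e-04     0.5817     0.1624
  solve Keq expr → x = -2.6755e-04; check Q = 18.06
Then change container volume by factor 0.5 (V_new/V_old).
Step 3:
                   X          J          B
  I       9.8811e-04      1.163     0.3248
  C         0.006173   -0.01235   -0.01235
  E         0.007161      1.151     0.3124
  solve Keq expr → x = -0.006173; check Q = 18.06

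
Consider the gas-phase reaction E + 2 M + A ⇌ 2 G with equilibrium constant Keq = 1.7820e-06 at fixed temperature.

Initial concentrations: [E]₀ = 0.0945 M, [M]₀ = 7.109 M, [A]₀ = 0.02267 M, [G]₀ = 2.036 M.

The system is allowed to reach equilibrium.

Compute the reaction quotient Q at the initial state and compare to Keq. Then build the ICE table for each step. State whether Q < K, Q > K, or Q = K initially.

Q₀ = 38.29 vs Keq = 1.7820e-06 ⇒ Q>K, reverse
Step 1:
                    E           M           A           G
  init         0.0945       7.109     0.02267       2.036
  Δ             1.011       2.023       1.011      -2.023
  eq            1.106       9.132       1.034     0.01304
  solve Keq expr → x = -1.011; check Q = 1.7820e-06

Q₀ = 38.29; Q > K (proceeds reverse)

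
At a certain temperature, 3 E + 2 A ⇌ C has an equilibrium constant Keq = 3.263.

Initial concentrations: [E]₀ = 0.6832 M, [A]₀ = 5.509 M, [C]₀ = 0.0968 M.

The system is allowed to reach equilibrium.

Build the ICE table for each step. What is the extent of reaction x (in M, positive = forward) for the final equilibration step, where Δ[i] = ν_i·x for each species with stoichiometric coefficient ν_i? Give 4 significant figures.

x = 0.1787 M

Q₀ = 0.01 vs Keq = 3.263 ⇒ Q<K, forward
Step 1:
                   E          A          C
  Initial     0.6832      5.509     0.0968
  Change     -0.5361    -0.3574     0.1787
  Equil       0.1471      5.152     0.2755
  solve Keq expr → x = 0.1787; check Q = 3.263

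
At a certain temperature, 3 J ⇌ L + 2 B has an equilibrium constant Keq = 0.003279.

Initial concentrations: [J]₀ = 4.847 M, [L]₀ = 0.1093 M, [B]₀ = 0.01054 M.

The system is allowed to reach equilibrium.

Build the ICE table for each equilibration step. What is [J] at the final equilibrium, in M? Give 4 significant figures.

[J]_eq = 3.871 M

Q₀ = 1.0663e-07 vs Keq = 0.003279 ⇒ Q<K, forward
Step 1:
                  J         L         B
  init        4.847    0.1093   0.01054
  Δ         -0.9763    0.3254    0.6508
  eq          3.871    0.4347    0.6614
  solve Keq expr → x = 0.3254; check Q = 0.003279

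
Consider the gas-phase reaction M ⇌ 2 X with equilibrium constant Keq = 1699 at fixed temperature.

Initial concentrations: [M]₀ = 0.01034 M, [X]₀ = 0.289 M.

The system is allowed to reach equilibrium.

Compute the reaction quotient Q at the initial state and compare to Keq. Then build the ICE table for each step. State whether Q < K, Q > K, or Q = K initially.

Q₀ = 8.077 vs Keq = 1699 ⇒ Q<K, forward
Step 1:
                  M         X
  init      0.01034     0.289
  Δ        -0.01028   0.02057
  eq      5.6405e-05    0.3096
  solve Keq expr → x = 0.01028; check Q = 1699

Q₀ = 8.077; Q < K (proceeds forward)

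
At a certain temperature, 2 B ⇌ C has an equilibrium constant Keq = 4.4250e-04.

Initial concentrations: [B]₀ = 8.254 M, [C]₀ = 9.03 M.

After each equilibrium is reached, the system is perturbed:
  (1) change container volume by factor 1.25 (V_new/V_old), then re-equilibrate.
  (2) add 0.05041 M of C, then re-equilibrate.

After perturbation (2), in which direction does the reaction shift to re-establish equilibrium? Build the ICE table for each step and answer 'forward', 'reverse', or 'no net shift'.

Q₀ = 0.1325 vs Keq = 4.4250e-04 ⇒ Q>K, reverse
Step 1:
                   B          C
  Initial      8.254       9.03
  Change       17.47     -8.737
  Equil        25.73     0.2929
  solve Keq expr → x = -8.737; check Q = 4.4250e-04
Then change container volume by factor 1.25 (V_new/V_old).
Step 2:
                   B          C
  Initial      20.58     0.2343
  Change     0.09043   -0.04521
  Equil        20.67     0.1891
  solve Keq expr → x = -0.04521; check Q = 4.4250e-04
Then add 0.05041 M of C.
Step 3:
                   B          C
  Initial      20.67     0.2395
  Change     0.09725   -0.04863
  Equil        20.77     0.1909
  solve Keq expr → x = -0.04863; check Q = 4.4250e-04

Direction: reverse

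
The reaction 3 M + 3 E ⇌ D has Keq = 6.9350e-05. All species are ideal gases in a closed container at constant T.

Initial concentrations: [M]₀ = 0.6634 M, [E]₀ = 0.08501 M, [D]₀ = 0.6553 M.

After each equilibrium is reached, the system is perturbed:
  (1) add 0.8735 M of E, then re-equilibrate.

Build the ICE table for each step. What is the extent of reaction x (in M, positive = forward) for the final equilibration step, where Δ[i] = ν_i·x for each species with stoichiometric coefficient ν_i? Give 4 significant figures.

x = 0.01643 M

Q₀ = 3653 vs Keq = 6.9350e-05 ⇒ Q>K, reverse
Step 1:
                   M          E          D
  Initial     0.6634    0.08501     0.6553
  Change       1.936      1.936    -0.6453
  Equil        2.599      2.021    0.01005
  solve Keq expr → x = -0.6453; check Q = 6.9350e-05
Then add 0.8735 M of E.
Step 2:
                   M          E          D
  Initial      2.599      2.894    0.01005
  Change    -0.04928   -0.04928    0.01643
  Equil         2.55      2.845    0.02648
  solve Keq expr → x = 0.01643; check Q = 6.9350e-05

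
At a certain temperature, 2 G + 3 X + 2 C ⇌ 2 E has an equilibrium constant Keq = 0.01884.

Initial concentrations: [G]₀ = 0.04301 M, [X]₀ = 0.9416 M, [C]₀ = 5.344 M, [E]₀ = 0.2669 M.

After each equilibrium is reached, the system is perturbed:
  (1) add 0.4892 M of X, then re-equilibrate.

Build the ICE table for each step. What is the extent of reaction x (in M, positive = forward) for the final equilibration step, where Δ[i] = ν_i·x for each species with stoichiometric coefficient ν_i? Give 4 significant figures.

x = 0.01855 M

Q₀ = 1.615 vs Keq = 0.01884 ⇒ Q>K, reverse
Step 1:
                  G         X         C         E
  I         0.04301    0.9416     5.344    0.2669
  C          0.1208    0.1811    0.1208   -0.1208
  E          0.1638     1.123     5.465    0.1461
  solve Keq expr → x = -0.06038; check Q = 0.01884
Then add 0.4892 M of X.
Step 2:
                  G         X         C         E
  I          0.1638     1.612     5.465    0.1461
  C        -0.03709  -0.05564  -0.03709   0.03709
  E          0.1267     1.556     5.428    0.1832
  solve Keq expr → x = 0.01855; check Q = 0.01884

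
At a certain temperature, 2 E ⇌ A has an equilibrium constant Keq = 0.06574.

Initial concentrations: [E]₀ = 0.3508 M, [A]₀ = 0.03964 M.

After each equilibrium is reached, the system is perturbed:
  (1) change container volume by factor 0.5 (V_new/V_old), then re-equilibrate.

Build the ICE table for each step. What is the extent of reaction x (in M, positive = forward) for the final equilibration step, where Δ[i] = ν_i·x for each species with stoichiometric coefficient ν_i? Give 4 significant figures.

Q₀ = 0.3221 vs Keq = 0.06574 ⇒ Q>K, reverse
Step 1:
                   E          A
  I           0.3508    0.03964
  C          0.05737   -0.02869
  E           0.4082    0.01095
  solve Keq expr → x = -0.02869; check Q = 0.06574
Then change container volume by factor 0.5 (V_new/V_old).
Step 2:
                   E          A
  I           0.8163    0.02191
  C         -0.03621    0.01811
  E           0.7801    0.04001
  solve Keq expr → x = 0.01811; check Q = 0.06574

x = 0.01811 M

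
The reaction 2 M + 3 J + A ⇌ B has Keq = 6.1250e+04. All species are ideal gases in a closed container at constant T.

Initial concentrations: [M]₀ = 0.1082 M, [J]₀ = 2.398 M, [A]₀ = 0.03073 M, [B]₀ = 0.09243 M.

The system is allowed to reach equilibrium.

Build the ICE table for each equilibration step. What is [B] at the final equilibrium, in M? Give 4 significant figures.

Q₀ = 18.63 vs Keq = 6.1250e+04 ⇒ Q<K, forward
Step 1:
                   M          J          A          B
  init        0.1082      2.398    0.03073    0.09243
  Δ         -0.06131   -0.09197   -0.03066    0.03066
  eq         0.04689      2.306 7.4535e-05     0.1231
  solve Keq expr → x = 0.03066; check Q = 6.1250e+04

[B]_eq = 0.1231 M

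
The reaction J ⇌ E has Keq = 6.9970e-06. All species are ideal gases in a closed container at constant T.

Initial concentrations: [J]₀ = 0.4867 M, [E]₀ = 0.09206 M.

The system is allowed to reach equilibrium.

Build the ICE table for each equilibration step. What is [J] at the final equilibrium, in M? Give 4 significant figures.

[J]_eq = 0.5788 M

Q₀ = 0.1892 vs Keq = 6.9970e-06 ⇒ Q>K, reverse
Step 1:
                  J         E
  init       0.4867   0.09206
  Δ         0.09206  -0.09206
  eq         0.5788 4.0496e-06
  solve Keq expr → x = -0.09206; check Q = 6.9970e-06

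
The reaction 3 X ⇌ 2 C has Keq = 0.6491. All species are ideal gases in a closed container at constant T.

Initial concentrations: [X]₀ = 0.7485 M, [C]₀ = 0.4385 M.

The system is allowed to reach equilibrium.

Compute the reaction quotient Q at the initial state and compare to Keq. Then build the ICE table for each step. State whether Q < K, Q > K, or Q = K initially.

Q₀ = 0.4585 vs Keq = 0.6491 ⇒ Q<K, forward
Step 1:
                    X           C
  I            0.7485      0.4385
  C          -0.04911     0.03274
  E            0.6994      0.4712
  solve Keq expr → x = 0.01637; check Q = 0.6491

Q₀ = 0.4585; Q < K (proceeds forward)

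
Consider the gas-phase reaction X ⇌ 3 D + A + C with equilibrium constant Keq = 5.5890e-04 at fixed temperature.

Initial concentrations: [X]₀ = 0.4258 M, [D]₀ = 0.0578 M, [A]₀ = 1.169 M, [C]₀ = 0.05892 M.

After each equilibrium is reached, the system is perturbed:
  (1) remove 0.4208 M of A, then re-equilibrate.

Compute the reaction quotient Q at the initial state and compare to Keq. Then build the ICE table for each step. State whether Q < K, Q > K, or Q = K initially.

Q₀ = 3.1236e-05; Q < K (proceeds forward)

Q₀ = 3.1236e-05 vs Keq = 5.5890e-04 ⇒ Q<K, forward
Step 1:
                  X         D         A         C
  Initial    0.4258    0.0578     1.169   0.05892
  Change   -0.02444   0.07333   0.02444   0.02444
  Equil      0.4014    0.1311     1.193   0.08336
  solve Keq expr → x = 0.02444; check Q = 5.5890e-04
Then remove 0.4208 M of A.
Step 2:
                  X         D         A         C
  Initial    0.4014    0.1311    0.7726   0.08336
  Change  -0.005427   0.01628  0.005427  0.005427
  Equil      0.3959    0.1474    0.7781   0.08879
  solve Keq expr → x = 0.005427; check Q = 5.5890e-04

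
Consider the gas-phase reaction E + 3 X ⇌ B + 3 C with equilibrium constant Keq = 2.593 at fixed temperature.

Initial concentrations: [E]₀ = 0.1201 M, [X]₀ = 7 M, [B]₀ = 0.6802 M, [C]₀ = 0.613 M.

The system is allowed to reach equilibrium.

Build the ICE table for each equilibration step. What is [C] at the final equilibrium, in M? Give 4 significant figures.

Q₀ = 0.003803 vs Keq = 2.593 ⇒ Q<K, forward
Step 1:
                  E         X         B         C
  init       0.1201         7    0.6802     0.613
  Δ         -0.1191   -0.3574    0.1191    0.3574
  eq      9.6115e-04     6.643    0.7993    0.9704
  solve Keq expr → x = 0.1191; check Q = 2.593

[C]_eq = 0.9704 M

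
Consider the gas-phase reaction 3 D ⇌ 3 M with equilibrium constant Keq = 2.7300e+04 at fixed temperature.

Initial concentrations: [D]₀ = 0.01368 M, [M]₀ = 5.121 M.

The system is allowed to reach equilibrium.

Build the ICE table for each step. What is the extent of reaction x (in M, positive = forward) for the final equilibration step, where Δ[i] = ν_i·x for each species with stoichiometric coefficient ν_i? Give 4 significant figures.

x = -0.05046 M

Q₀ = 5.2457e+07 vs Keq = 2.7300e+04 ⇒ Q>K, reverse
Step 1:
                   D          M
  I          0.01368      5.121
  C           0.1514    -0.1514
  E            0.165       4.97
  solve Keq expr → x = -0.05046; check Q = 2.7300e+04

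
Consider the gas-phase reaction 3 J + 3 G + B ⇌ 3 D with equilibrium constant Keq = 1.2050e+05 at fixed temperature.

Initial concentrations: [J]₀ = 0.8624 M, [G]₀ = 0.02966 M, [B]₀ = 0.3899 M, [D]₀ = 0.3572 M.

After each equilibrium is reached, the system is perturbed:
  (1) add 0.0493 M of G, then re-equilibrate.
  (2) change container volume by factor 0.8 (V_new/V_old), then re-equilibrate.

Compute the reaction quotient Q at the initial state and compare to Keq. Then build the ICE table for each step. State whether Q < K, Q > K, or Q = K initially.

Q₀ = 6985; Q < K (proceeds forward)

Q₀ = 6985 vs Keq = 1.2050e+05 ⇒ Q<K, forward
Step 1:
                    J           G           B           D
  init         0.8624     0.02966      0.3899      0.3572
  Δ          -0.01732    -0.01732   -0.005772     0.01732
  eq           0.8451     0.01234      0.3841      0.3745
  solve Keq expr → x = 0.005772; check Q = 1.2050e+05
Then add 0.0493 M of G.
Step 2:
                    J           G           B           D
  init         0.8451     0.06164      0.3841      0.3745
  Δ          -0.04674    -0.04674    -0.01558     0.04674
  eq           0.7983      0.0149      0.3685      0.4213
  solve Keq expr → x = 0.01558; check Q = 1.2050e+05
Then change container volume by factor 0.8 (V_new/V_old).
Step 3:
                    J           G           B           D
  init         0.9979     0.01863      0.4607      0.5266
  Δ         -0.004593   -0.004593   -0.001531    0.004593
  eq           0.9933     0.01403      0.4592      0.5312
  solve Keq expr → x = 0.001531; check Q = 1.2050e+05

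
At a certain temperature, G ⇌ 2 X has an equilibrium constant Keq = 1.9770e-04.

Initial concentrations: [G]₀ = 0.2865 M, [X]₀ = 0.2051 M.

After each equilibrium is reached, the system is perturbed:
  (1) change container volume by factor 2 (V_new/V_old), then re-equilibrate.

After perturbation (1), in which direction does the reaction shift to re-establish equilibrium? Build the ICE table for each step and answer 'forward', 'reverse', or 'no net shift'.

Q₀ = 0.1468 vs Keq = 1.9770e-04 ⇒ Q>K, reverse
Step 1:
                  G         X
  Initial    0.2865    0.2051
  Change    0.09819   -0.1964
  Equil      0.3847  0.008721
  solve Keq expr → x = -0.09819; check Q = 1.9770e-04
Then change container volume by factor 2 (V_new/V_old).
Step 2:
                  G         X
  Initial    0.1923   0.00436
  Change  -8.9588e-04  0.001792
  Equil      0.1914  0.006152
  solve Keq expr → x = 8.9588e-04; check Q = 1.9770e-04

Direction: forward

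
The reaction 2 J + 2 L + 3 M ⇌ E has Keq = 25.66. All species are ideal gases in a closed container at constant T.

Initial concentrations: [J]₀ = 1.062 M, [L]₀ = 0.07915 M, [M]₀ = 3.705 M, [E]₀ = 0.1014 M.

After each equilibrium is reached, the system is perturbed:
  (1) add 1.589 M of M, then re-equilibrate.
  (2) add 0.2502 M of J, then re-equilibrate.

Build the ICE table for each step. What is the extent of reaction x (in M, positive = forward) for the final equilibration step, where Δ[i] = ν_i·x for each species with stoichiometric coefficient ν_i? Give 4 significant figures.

x = 6.2401e-04 M

Q₀ = 0.2822 vs Keq = 25.66 ⇒ Q<K, forward
Step 1:
                    J           L           M           E
  I             1.062     0.07915       3.705      0.1014
  C          -0.06845    -0.06845     -0.1027     0.03422
  E            0.9936      0.0107       3.602      0.1356
  solve Keq expr → x = 0.03422; check Q = 25.66
Then add 1.589 M of M.
Step 2:
                    J           L           M           E
  I            0.9936      0.0107       5.191      0.1356
  C         -0.004426   -0.004426   -0.006639    0.002213
  E            0.9891    0.006277       5.185      0.1378
  solve Keq expr → x = 0.002213; check Q = 25.66
Then add 0.2502 M of J.
Step 3:
                    J           L           M           E
  I             1.239    0.006277       5.185      0.1378
  C         -0.001248   -0.001248   -0.001872  6.2401e-04
  E             1.238    0.005028       5.183      0.1385
  solve Keq expr → x = 6.2401e-04; check Q = 25.66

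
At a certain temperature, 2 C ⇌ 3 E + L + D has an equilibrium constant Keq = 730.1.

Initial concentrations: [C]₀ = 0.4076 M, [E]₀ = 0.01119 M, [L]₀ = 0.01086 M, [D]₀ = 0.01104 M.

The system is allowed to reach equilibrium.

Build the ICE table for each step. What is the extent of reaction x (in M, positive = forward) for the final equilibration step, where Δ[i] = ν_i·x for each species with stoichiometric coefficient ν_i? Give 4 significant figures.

x = 0.2019 M

Q₀ = 1.0112e-09 vs Keq = 730.1 ⇒ Q<K, forward
Step 1:
                    C           E           L           D
  Initial      0.4076     0.01119     0.01086     0.01104
  Change      -0.4038      0.6057      0.2019      0.2019
  Equil      0.003816      0.6169      0.2128      0.2129
  solve Keq expr → x = 0.2019; check Q = 730.1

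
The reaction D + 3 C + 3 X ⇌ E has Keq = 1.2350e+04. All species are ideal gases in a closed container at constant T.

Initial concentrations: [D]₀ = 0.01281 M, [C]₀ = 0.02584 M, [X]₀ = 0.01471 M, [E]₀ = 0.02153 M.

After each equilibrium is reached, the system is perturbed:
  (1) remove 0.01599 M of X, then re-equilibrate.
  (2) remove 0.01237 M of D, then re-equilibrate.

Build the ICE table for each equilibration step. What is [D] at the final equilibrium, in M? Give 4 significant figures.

Q₀ = 3.0604e+10 vs Keq = 1.2350e+04 ⇒ Q>K, reverse
Step 1:
                  D         C         X         E
  I         0.01281   0.02584   0.01471   0.02153
  C         0.02138   0.06414   0.06414  -0.02138
  E         0.03419   0.08998   0.07885 1.5077e-04
  solve Keq expr → x = -0.02138; check Q = 1.2350e+04
Then remove 0.01599 M of X.
Step 2:
                  D         C         X         E
  I         0.03419   0.08998   0.06286 1.5077e-04
  C       7.2855e-05 2.1857e-04 2.1857e-04 -7.2855e-05
  E         0.03426    0.0902   0.06308 7.7919e-05
  solve Keq expr → x = -7.2855e-05; check Q = 1.2350e+04
Then remove 0.01237 M of D.
Step 3:
                  D         C         X         E
  I         0.02189    0.0902   0.06308 7.7919e-05
  C       2.7733e-05 8.3198e-05 8.3198e-05 -2.7733e-05
  E         0.02192   0.09028   0.06316 5.0186e-05
  solve Keq expr → x = -2.7733e-05; check Q = 1.2350e+04

[D]_eq = 0.02192 M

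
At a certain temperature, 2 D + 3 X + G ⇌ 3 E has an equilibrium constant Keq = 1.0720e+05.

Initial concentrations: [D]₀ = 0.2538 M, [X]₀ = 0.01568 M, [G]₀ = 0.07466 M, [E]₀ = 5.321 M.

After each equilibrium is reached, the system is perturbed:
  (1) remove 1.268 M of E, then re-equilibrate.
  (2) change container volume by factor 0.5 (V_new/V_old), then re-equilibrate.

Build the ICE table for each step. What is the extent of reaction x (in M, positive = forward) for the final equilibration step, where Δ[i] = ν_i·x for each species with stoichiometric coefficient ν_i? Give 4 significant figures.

x = 0.06649 M

Q₀ = 8.1259e+09 vs Keq = 1.0720e+05 ⇒ Q>K, reverse
Step 1:
                  D         X         G         E
  Initial    0.2538   0.01568   0.07466     5.321
  Change     0.2019    0.3029     0.101   -0.3029
  Equil      0.4557    0.3185    0.1756     5.018
  solve Keq expr → x = -0.101; check Q = 1.0720e+05
Then remove 1.268 M of E.
Step 2:
                  D         X         G         E
  Initial    0.4557    0.3185    0.1756      3.75
  Change   -0.03604  -0.05405  -0.01802   0.05405
  Equil      0.4197    0.2645    0.1576     3.804
  solve Keq expr → x = 0.01802; check Q = 1.0720e+05
Then change container volume by factor 0.5 (V_new/V_old).
Step 3:
                  D         X         G         E
  Initial    0.8393     0.529    0.3152     7.608
  Change     -0.133   -0.1995  -0.06649    0.1995
  Equil      0.7064    0.3295    0.2487     7.808
  solve Keq expr → x = 0.06649; check Q = 1.0720e+05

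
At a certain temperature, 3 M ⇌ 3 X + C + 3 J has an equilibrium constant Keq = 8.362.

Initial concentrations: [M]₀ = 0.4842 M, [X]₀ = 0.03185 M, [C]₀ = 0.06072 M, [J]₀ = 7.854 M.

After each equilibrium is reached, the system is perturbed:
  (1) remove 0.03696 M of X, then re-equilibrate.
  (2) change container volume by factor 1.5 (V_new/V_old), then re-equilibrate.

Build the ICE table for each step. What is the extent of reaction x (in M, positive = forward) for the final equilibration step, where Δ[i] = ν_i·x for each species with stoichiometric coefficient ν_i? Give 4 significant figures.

Q₀ = 0.008373 vs Keq = 8.362 ⇒ Q<K, forward
Step 1:
                    M           X           C           J
  I            0.4842     0.03185     0.06072       7.854
  C           -0.1469      0.1469     0.04897      0.1469
  E            0.3373      0.1788      0.1097       8.001
  solve Keq expr → x = 0.04897; check Q = 8.362
Then remove 0.03696 M of X.
Step 2:
                    M           X           C           J
  I            0.3373      0.1418      0.1097       8.001
  C          -0.02158     0.02158    0.007193     0.02158
  E            0.3157      0.1634      0.1169       8.022
  solve Keq expr → x = 0.007193; check Q = 8.362
Then change container volume by factor 1.5 (V_new/V_old).
Step 3:
                    M           X           C           J
  I            0.2105      0.1089     0.07792       5.348
  C          -0.03693     0.03693     0.01231     0.03693
  E            0.1736      0.1458     0.09023       5.385
  solve Keq expr → x = 0.01231; check Q = 8.362

x = 0.01231 M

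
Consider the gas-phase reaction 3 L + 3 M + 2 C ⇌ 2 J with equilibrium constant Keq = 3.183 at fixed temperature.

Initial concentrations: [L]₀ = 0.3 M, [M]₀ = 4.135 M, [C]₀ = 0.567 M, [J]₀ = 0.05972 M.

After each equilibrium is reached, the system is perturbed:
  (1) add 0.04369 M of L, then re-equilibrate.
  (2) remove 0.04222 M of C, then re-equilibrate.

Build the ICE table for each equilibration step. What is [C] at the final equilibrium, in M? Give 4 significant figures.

[C]_eq = 0.3745 M

Q₀ = 0.005811 vs Keq = 3.183 ⇒ Q<K, forward
Step 1:
                   L          M          C          J
  I              0.3      4.135      0.567    0.05972
  C          -0.1995    -0.1995     -0.133      0.133
  E           0.1005      3.936      0.434     0.1927
  solve Keq expr → x = 0.06649; check Q = 3.183
Then add 0.04369 M of L.
Step 2:
                   L          M          C          J
  I           0.1442      3.936      0.434     0.1927
  C         -0.03186   -0.03186   -0.02124    0.02124
  E           0.1124      3.904     0.4128     0.2139
  solve Keq expr → x = 0.01062; check Q = 3.183
Then remove 0.04222 M of C.
Step 3:
                   L          M          C          J
  I           0.1124      3.904     0.3706     0.2139
  C         0.005886   0.005886   0.003924  -0.003924
  E           0.1182       3.91     0.3745       0.21
  solve Keq expr → x = -0.001962; check Q = 3.183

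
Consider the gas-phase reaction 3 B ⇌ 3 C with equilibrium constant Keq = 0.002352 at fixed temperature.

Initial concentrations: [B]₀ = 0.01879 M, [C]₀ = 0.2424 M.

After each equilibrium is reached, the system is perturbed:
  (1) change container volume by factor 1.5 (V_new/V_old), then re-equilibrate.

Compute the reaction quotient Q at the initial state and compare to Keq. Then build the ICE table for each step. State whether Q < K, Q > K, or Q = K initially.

Q₀ = 2147; Q > K (proceeds reverse)

Q₀ = 2147 vs Keq = 0.002352 ⇒ Q>K, reverse
Step 1:
                   B          C
  I          0.01879     0.2424
  C           0.2117    -0.2117
  E           0.2305    0.03066
  solve Keq expr → x = -0.07058; check Q = 0.002352
Then change container volume by factor 1.5 (V_new/V_old).
Step 2:
                   B          C
  I           0.1537    0.02044
  C                0          0
  E           0.1537    0.02044
  solve Keq expr → x = 0; check Q = 0.002352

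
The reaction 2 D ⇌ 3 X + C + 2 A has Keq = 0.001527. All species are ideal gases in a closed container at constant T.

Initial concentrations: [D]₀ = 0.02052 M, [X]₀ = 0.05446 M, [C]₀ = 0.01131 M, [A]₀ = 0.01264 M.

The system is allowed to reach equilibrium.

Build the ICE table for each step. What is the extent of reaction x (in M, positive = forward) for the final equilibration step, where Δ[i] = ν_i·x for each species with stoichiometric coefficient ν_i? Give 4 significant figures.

x = 0.008967 M

Q₀ = 6.9316e-07 vs Keq = 0.001527 ⇒ Q<K, forward
Step 1:
                  D         X         C         A
  Initial   0.02052   0.05446   0.01131   0.01264
  Change   -0.01793    0.0269  0.008967   0.01793
  Equil    0.002586   0.08136   0.02028   0.03057
  solve Keq expr → x = 0.008967; check Q = 0.001527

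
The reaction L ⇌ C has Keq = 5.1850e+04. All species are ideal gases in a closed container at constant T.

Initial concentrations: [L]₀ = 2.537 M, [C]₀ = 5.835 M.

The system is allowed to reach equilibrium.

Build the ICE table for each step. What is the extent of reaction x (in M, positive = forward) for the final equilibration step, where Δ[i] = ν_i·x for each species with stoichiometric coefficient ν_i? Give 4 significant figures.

x = 2.537 M

Q₀ = 2.3 vs Keq = 5.1850e+04 ⇒ Q<K, forward
Step 1:
                    L           C
  I             2.537       5.835
  C            -2.537       2.537
  E        1.6146e-04       8.372
  solve Keq expr → x = 2.537; check Q = 5.1850e+04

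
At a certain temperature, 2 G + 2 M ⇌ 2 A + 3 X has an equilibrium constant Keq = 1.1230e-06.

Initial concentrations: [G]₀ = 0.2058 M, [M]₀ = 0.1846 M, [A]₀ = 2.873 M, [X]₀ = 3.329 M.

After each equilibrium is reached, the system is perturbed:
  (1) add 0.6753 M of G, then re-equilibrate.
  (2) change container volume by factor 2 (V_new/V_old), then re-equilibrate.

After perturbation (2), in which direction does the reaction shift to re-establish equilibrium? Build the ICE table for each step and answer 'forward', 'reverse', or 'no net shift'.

Direction: forward

Q₀ = 2.1099e+05 vs Keq = 1.1230e-06 ⇒ Q>K, reverse
Step 1:
                    G           M           A           X
  I            0.2058      0.1846       2.873       3.329
  C             2.191       2.191      -2.191      -3.286
  E             2.397       2.375      0.6822     0.04277
  solve Keq expr → x = -1.095; check Q = 1.1230e-06
Then add 0.6753 M of G.
Step 2:
                    G           M           A           X
  I             3.072       2.375      0.6822     0.04277
  C          -0.00489    -0.00489     0.00489    0.007335
  E             3.067       2.371      0.6871      0.0501
  solve Keq expr → x = 0.002445; check Q = 1.1230e-06
Then change container volume by factor 2 (V_new/V_old).
Step 3:
                    G           M           A           X
  I             1.534       1.185      0.3435     0.02505
  C          -0.00409    -0.00409     0.00409    0.006135
  E             1.529       1.181      0.3476     0.03119
  solve Keq expr → x = 0.002045; check Q = 1.1230e-06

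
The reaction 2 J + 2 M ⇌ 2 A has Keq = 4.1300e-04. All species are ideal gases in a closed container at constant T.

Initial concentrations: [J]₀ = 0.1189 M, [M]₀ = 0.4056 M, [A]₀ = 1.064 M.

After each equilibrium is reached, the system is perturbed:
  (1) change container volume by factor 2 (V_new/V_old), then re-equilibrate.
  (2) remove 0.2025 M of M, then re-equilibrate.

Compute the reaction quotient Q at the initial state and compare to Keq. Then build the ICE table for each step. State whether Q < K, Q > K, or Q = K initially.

Q₀ = 486.8; Q > K (proceeds reverse)

Q₀ = 486.8 vs Keq = 4.1300e-04 ⇒ Q>K, reverse
Step 1:
                  J         M         A
  Initial    0.1189    0.4056     1.064
  Change       1.03      1.03     -1.03
  Equil       1.149     1.436   0.03354
  solve Keq expr → x = -0.5152; check Q = 4.1300e-04
Then change container volume by factor 2 (V_new/V_old).
Step 2:
                  J         M         A
  Initial    0.5747     0.718   0.01677
  Change    0.00817   0.00817  -0.00817
  Equil      0.5828    0.7262  0.008602
  solve Keq expr → x = -0.004085; check Q = 4.1300e-04
Then remove 0.2025 M of M.
Step 3:
                  J         M         A
  Initial    0.5828    0.5237  0.008602
  Change   0.002346  0.002346 -0.002346
  Equil      0.5852     0.526  0.006256
  solve Keq expr → x = -0.001173; check Q = 4.1300e-04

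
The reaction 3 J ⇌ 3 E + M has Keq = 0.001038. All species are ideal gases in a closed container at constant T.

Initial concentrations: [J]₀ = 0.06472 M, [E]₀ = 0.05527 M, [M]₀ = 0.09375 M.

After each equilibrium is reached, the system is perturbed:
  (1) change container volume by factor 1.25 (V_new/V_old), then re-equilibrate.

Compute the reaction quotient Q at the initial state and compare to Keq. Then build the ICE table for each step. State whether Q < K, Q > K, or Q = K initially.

Q₀ = 0.05839; Q > K (proceeds reverse)

Q₀ = 0.05839 vs Keq = 0.001038 ⇒ Q>K, reverse
Step 1:
                  J         E         M
  I         0.06472   0.05527   0.09375
  C         0.03266  -0.03266  -0.01089
  E         0.09738   0.02261   0.08286
  solve Keq expr → x = -0.01089; check Q = 0.001038
Then change container volume by factor 1.25 (V_new/V_old).
Step 2:
                  J         E         M
  I          0.0779   0.01809   0.06629
  C       -0.001089  0.001089 3.6316e-04
  E         0.07681   0.01918   0.06666
  solve Keq expr → x = 3.6316e-04; check Q = 0.001038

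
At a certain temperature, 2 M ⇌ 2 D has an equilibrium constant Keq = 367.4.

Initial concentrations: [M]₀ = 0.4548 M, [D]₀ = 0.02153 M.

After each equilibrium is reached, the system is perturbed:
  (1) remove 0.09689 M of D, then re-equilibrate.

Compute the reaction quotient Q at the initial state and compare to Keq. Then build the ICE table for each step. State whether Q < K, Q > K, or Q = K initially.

Q₀ = 0.002241 vs Keq = 367.4 ⇒ Q<K, forward
Step 1:
                   M          D
  I           0.4548    0.02153
  C          -0.4312     0.4312
  E          0.02362     0.4527
  solve Keq expr → x = 0.2156; check Q = 367.4
Then remove 0.09689 M of D.
Step 2:
                   M          D
  I          0.02362     0.3558
  C        -0.004804   0.004804
  E          0.01881     0.3606
  solve Keq expr → x = 0.002402; check Q = 367.4

Q₀ = 0.002241; Q < K (proceeds forward)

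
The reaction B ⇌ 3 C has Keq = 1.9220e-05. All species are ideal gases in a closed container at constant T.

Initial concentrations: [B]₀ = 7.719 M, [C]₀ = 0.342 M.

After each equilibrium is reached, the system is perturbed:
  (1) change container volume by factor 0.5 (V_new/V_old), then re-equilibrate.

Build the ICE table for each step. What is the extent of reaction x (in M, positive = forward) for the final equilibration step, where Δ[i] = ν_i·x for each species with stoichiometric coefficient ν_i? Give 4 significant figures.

x = -0.01311 M

Q₀ = 0.005182 vs Keq = 1.9220e-05 ⇒ Q>K, reverse
Step 1:
                    B           C
  I             7.719       0.342
  C           0.09628     -0.2888
  E             7.815     0.05316
  solve Keq expr → x = -0.09628; check Q = 1.9220e-05
Then change container volume by factor 0.5 (V_new/V_old).
Step 2:
                    B           C
  I             15.63      0.1063
  C           0.01311    -0.03932
  E             15.64     0.06699
  solve Keq expr → x = -0.01311; check Q = 1.9220e-05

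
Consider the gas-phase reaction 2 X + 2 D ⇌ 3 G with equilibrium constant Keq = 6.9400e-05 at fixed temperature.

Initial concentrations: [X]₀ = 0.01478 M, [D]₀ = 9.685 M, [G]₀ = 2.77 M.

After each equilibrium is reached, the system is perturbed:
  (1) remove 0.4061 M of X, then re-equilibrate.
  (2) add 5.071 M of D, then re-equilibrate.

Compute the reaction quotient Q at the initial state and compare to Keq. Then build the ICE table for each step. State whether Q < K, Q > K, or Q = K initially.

Q₀ = 1037 vs Keq = 6.9400e-05 ⇒ Q>K, reverse
Step 1:
                   X          D          G
  Initial    0.01478      9.685       2.77
  Change       1.652      1.652     -2.478
  Equil        1.667      11.34     0.2916
  solve Keq expr → x = -0.8261; check Q = 6.9400e-05
Then remove 0.4061 M of X.
Step 2:
                   X          D          G
  Initial      1.261      11.34     0.2916
  Change     0.03016    0.03016   -0.04524
  Equil        1.291      11.37     0.2463
  solve Keq expr → x = -0.01508; check Q = 6.9400e-05
Then add 5.071 M of D.
Step 3:
                   X          D          G
  Initial      1.291      16.44     0.2463
  Change    -0.04098   -0.04098    0.06146
  Equil         1.25       16.4     0.3078
  solve Keq expr → x = 0.02049; check Q = 6.9400e-05

Q₀ = 1037; Q > K (proceeds reverse)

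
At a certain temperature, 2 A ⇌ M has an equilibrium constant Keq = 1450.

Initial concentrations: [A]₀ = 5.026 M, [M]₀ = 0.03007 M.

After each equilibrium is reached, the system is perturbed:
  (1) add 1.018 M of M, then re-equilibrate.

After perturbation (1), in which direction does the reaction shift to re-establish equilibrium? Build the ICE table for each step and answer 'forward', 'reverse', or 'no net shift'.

Direction: reverse

Q₀ = 0.00119 vs Keq = 1450 ⇒ Q<K, forward
Step 1:
                    A           M
  I             5.026     0.03007
  C            -4.984       2.492
  E           0.04171       2.522
  solve Keq expr → x = 2.492; check Q = 1450
Then add 1.018 M of M.
Step 2:
                    A           M
  I           0.04171        3.54
  C          0.007678   -0.003839
  E           0.04939       3.536
  solve Keq expr → x = -0.003839; check Q = 1450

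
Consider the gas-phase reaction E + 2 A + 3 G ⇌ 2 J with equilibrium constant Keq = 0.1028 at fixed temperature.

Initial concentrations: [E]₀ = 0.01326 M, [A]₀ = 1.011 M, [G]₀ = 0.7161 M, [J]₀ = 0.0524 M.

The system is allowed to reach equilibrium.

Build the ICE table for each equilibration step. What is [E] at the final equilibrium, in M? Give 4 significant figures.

[E]_eq = 0.02323 M

Q₀ = 0.5517 vs Keq = 0.1028 ⇒ Q>K, reverse
Step 1:
                    E           A           G           J
  init        0.01326       1.011      0.7161      0.0524
  Δ          0.009969     0.01994     0.02991    -0.01994
  eq          0.02323       1.031       0.746     0.03246
  solve Keq expr → x = -0.009969; check Q = 0.1028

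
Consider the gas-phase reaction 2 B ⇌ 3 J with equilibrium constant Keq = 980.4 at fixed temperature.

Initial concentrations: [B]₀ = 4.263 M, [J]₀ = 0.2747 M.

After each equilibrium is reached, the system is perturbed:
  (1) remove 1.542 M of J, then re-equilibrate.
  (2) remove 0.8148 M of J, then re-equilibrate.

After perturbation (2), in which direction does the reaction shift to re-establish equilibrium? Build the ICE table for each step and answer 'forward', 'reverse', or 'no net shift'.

Q₀ = 0.001141 vs Keq = 980.4 ⇒ Q<K, forward
Step 1:
                    B           J
  Initial       4.263      0.2747
  Change       -3.797       5.696
  Equil        0.4659        5.97
  solve Keq expr → x = 1.899; check Q = 980.4
Then remove 1.542 M of J.
Step 2:
                    B           J
  Initial      0.4659       4.428
  Change      -0.1459      0.2189
  Equil          0.32       4.647
  solve Keq expr → x = 0.07297; check Q = 980.4
Then remove 0.8148 M of J.
Step 3:
                    B           J
  Initial        0.32       3.832
  Change     -0.07038      0.1056
  Equil        0.2496       3.938
  solve Keq expr → x = 0.03519; check Q = 980.4

Direction: forward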